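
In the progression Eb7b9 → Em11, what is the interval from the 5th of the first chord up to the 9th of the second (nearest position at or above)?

Eb7b9 has Bb as its 5th, and Em11 has F# as its 9th.
Bb up to F# is 8 semitones, a half step wider than a perfect fifth, so the interval is augmented.

augmented fifth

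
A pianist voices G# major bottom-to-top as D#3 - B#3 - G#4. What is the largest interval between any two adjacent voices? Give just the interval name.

Adjacent intervals: D#3→B#3 = major sixth; B#3→G#4 = minor sixth.
The largest is D#3 to B#3, a major sixth (9 semitones).

major sixth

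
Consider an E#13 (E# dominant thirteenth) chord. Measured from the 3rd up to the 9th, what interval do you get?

E# dominant thirteenth is spelled E#–G##–B#–D#–F##–C##.
So we need the interval from G## up to F##.
7 letter names make it a seventh; at 10 semitones (a half step narrower than major) the quality is minor.

minor 7th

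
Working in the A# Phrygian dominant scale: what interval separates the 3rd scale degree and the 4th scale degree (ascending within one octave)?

minor second

The scale runs A# B C## D# E# F# G#.
3rd scale degree = C##; scale degree 4 = D#.
From C## to D#: 1 semitone over a second = minor.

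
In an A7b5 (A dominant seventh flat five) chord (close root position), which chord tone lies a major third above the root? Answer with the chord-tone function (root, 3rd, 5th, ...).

3rd

The chord tones of A7b5 (A dominant seventh flat five) are A, C♯, E♭, G.
The root is A. A major third above A is C♯.
C♯ is the chord's 3rd.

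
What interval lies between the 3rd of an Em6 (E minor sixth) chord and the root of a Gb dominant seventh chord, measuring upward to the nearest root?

The 3rd of Em6 (E minor sixth) is G; the root of Gb dominant seventh is Gb.
G up to Gb is 11 semitones, a half step narrower than a perfect octave, so the interval is diminished.

diminished 8th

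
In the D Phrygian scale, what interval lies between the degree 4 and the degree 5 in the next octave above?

D phrygian: D Eb F G A Bb C.
The degree 4 is G and the scale degree 5 (up an octave) is A.
From G to A is 14 semitones, exactly the major ninth.

major ninth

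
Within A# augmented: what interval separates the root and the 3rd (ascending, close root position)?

Spelling the chord: A#-C##-E##.
So we need the interval from A# up to C##.
A# up to C## spans 3 letter names and 4 semitones — a major third.

major third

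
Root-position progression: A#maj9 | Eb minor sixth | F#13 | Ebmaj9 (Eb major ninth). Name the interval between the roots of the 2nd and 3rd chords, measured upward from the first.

The roots are Eb and F#.
From Eb to F#: 3 semitones over a second = augmented.

augmented second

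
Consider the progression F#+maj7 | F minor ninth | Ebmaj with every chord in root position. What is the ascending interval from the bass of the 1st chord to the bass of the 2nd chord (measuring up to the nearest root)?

diminished octave

The roots are F# and F.
F# up to F is 11 semitones, a half step narrower than a perfect octave, so the interval is diminished.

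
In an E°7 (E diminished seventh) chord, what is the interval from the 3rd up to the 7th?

diminished fifth

The chord tones of Edim7 are E-G-Bb-Db.
3rd = G; 7th = Db.
5 letter names make it a fifth; at 6 semitones (a half step narrower than perfect) the quality is diminished.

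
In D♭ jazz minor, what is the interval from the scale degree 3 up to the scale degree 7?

augmented fifth

D♭ melodic minor: D♭ E♭ F♭ G♭ A♭ B♭ C.
The scale degree 3 is F♭ and the scale degree 7 is C.
F♭ up to C is 8 semitones, a half step wider than a perfect fifth, so the interval is augmented.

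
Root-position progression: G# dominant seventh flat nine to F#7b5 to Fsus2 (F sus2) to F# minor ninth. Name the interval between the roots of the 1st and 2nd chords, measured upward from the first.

The roots are G# and F#.
G# up to F# is 10 semitones, a half step narrower than a major seventh, so the interval is minor.

minor 7th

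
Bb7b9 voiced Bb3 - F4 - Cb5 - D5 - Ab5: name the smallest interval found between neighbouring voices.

Adjacent intervals: Bb3→F4 = perfect fifth; F4→Cb5 = diminished fifth; Cb5→D5 = augmented second; D5→Ab5 = diminished fifth.
The smallest is Cb5 to D5, an augmented second (3 semitones).

A2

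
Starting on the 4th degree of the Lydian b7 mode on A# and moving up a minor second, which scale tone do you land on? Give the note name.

The scale is A# B# C## D## E# F## G#.
The 4th degree is D##; a minor second above that is E# — scale degree 5.

E#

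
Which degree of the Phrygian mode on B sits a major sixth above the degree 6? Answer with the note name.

E

The scale is B C D E F# G A.
The degree 6 is G; a major sixth above that is E — scale degree 4.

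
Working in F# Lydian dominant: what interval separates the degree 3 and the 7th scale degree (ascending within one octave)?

diminished fifth

F# lydian dominant: F# G# A# B# C# D# E.
Degree 3 = A#; scale degree 7 = E.
From A# to E: 6 semitones over a fifth = diminished.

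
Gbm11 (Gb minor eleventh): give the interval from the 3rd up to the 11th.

major ninth

Gbm11: Gb, Bbb, Db, Fb, Ab, Cb.
The 3rd is Bbb and the 11th is Cb.
Bbb up to Cb spans 9 letter names and 14 semitones — a major ninth.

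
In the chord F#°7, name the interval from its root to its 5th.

Spelling the chord: F#–A–C–Eb.
So we need the interval from F# up to C.
F# up to C is 6 semitones, a half step narrower than a perfect fifth, so the interval is diminished.

diminished fifth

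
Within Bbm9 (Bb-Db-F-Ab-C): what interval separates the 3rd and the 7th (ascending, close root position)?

perfect fifth

That puts Db below Ab.
Counting 5 letters and 7 half steps from Db gives a perfect fifth.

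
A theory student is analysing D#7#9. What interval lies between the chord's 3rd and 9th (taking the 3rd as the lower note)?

The chord tones of D#7#9 (D# dominant seventh sharp nine) are D#, F##, A#, C#, E##.
So we need the interval from F## up to E##.
Counting 7 letters and 11 half steps from F## gives a major seventh.

major seventh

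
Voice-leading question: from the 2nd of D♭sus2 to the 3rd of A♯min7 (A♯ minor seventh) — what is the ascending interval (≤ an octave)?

augmented sixth

D♭sus2 has E♭ as its 2nd, and A♯min7 (A♯ minor seventh) has C♯ as its 3rd.
6 letter names make it a sixth; at 10 semitones (a half step wider than major) the quality is augmented.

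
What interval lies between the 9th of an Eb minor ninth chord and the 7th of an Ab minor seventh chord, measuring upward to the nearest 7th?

Eb minor ninth has F as its 9th, and Ab minor seventh has Gb as its 7th.
2 letter names make it a second; at 1 semitone (a half step narrower than major) the quality is minor.

m2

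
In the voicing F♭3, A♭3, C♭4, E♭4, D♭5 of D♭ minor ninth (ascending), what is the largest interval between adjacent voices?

minor seventh

Adjacent intervals: F♭3→A♭3 = major third; A♭3→C♭4 = minor third; C♭4→E♭4 = major third; E♭4→D♭5 = minor seventh.
The largest is E♭4 to D♭5, a minor seventh (10 semitones).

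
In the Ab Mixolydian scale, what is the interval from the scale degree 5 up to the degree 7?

minor third

Spelling the Ab Mixolydian scale: Ab Bb C Db Eb F Gb.
That puts Eb below Gb.
From Eb to Gb: 3 semitones over a third = minor.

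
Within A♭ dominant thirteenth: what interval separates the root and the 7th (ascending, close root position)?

A♭13: A♭, C, E♭, G♭, B♭, F.
Root = A♭; 7th = G♭.
From A♭ to G♭: 10 semitones over a seventh = minor.

minor seventh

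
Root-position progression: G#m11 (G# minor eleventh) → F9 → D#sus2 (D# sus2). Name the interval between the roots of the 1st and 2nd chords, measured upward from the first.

The roots are G# and F.
G# up to F is 9 semitones, a whole step narrower than a major seventh, so the interval is diminished.

d7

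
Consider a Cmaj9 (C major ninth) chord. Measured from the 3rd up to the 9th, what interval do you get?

Cmaj9: C E G B D.
So we need the interval from E up to D.
E up to D is 10 semitones, a half step narrower than a major seventh, so the interval is minor.

minor seventh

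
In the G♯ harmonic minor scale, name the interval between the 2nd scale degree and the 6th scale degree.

d5

The scale runs G♯ A♯ B C♯ D♯ E F𝄪.
That puts A♯ below E.
A♯ up to E is 6 semitones, a half step narrower than a perfect fifth, so the interval is diminished.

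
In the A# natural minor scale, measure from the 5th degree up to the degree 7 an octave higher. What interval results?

minor 10th

The scale runs A# B# C# D# E# F# G#.
So we need the interval from E# up to G#.
From E# to G#: 15 semitones over a tenth = minor.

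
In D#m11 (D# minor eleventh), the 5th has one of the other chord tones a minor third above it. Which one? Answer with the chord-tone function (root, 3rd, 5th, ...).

Spelling the chord: D#–F#–A#–C#–E#–G#.
The 5th is A#. A minor third above A# is C#.
C# is the chord's 7th.

7th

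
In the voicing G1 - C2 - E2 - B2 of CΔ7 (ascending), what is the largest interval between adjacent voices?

perfect 5th

Adjacent intervals: G1→C2 = perfect fourth; C2→E2 = major third; E2→B2 = perfect fifth.
The largest is E2 to B2, a perfect fifth (7 semitones).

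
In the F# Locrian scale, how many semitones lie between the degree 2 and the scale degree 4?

4

The scale is F# G A B C D E.
G up to B is a major third — 4 semitones.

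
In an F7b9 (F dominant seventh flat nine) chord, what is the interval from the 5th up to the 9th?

F7b9 is spelled F-A-C-Eb-Gb.
That puts C below Gb.
From C to Gb: 6 semitones over a fifth = diminished.

diminished fifth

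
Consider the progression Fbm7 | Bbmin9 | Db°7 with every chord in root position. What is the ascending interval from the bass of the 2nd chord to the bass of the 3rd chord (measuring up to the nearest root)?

The roots are Bb and Db.
From Bb to Db: 3 semitones over a third = minor.

minor third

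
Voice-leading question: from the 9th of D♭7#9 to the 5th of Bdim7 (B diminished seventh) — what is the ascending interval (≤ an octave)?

minor 2nd

The 9th of D♭7#9 is E; the 5th of Bdim7 (B diminished seventh) is F.
E up to F is 1 semitone, a half step narrower than a major second, so the interval is minor.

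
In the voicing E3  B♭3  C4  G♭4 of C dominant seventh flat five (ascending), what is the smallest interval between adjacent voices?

major second

Adjacent intervals: E3→B♭3 = diminished fifth; B♭3→C4 = major second; C4→G♭4 = diminished fifth.
The smallest is B♭3 to C4, a major second (2 semitones).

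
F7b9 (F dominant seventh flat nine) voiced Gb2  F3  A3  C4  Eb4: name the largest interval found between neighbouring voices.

major seventh

Adjacent intervals: Gb2→F3 = major seventh; F3→A3 = major third; A3→C4 = minor third; C4→Eb4 = minor third.
The largest is Gb2 to F3, a major seventh (11 semitones).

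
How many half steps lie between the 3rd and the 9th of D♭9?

D♭9: D♭-F-A♭-C♭-E♭.
F to E♭ is a minor seventh: 10 semitones.

10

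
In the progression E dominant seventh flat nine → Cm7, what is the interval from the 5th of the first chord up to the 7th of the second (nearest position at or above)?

The 5th of E dominant seventh flat nine is B; the 7th of Cm7 is Bb.
B up to Bb is 11 semitones, a half step narrower than a perfect octave, so the interval is diminished.

diminished octave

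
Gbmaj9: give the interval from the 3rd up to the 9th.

Gb major ninth is spelled Gb–Bb–Db–F–Ab.
3rd = Bb; 9th = Ab.
Bb up to Ab is 10 semitones, a half step narrower than a major seventh, so the interval is minor.

minor seventh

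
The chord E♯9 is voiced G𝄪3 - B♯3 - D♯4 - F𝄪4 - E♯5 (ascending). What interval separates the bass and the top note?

minor thirteenth

The outer voices are G𝄪3 and E♯5.
G𝄪 up to E♯ is 20 semitones, a half step narrower than a major thirteenth, so the interval is minor.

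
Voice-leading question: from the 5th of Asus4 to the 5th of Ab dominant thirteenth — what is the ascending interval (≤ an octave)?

Asus4 has E as its 5th, and Ab dominant thirteenth has Eb as its 5th.
8 letter names make it an octave; at 11 semitones (a half step narrower than perfect) the quality is diminished.

diminished 8th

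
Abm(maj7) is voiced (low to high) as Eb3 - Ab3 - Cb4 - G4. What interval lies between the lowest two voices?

Those voices are Eb3 and Ab3.
From Eb to Ab is 5 semitones, exactly the perfect fourth.

perfect fourth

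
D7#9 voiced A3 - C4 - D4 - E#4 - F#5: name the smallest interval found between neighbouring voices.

Adjacent intervals: A3→C4 = minor third; C4→D4 = major second; D4→E#4 = augmented second; E#4→F#5 = minor ninth.
The smallest is C4 to D4, a major second (2 semitones).

major second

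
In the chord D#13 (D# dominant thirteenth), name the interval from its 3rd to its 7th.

diminished fifth

The chord tones of D#13 are D# F## A# C# E# B#.
The 3rd is F## and the 7th is C#.
5 letter names make it a fifth; at 6 semitones (a half step narrower than perfect) the quality is diminished.
This 3–7 tritone is the characteristic tension at the heart of the dominant sound.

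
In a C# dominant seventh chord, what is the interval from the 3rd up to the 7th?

diminished fifth

C# dominant seventh: C#, E#, G#, B.
3rd = E#; 7th = B.
From E# to B: 6 semitones over a fifth = diminished.
That tritone between 3rd and 7th is what gives the dominant seventh its pull toward resolution.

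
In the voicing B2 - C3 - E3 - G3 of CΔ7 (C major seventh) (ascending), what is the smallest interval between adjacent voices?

m2

Adjacent intervals: B2→C3 = minor second; C3→E3 = major third; E3→G3 = minor third.
The smallest is B2 to C3, a minor second (1 semitone).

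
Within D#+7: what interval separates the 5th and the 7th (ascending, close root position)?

diminished third

The chord tones of D#aug7 are D# F## A## C#.
The 5th is A## and the 7th is C#.
3 letter names make it a third; at 2 semitones (a whole step narrower than major) the quality is diminished.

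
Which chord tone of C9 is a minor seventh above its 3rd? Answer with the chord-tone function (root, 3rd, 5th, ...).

C9 (C dominant ninth): C E G Bb D.
The 3rd is E. A minor seventh above E is D.
D is the chord's 9th.

9th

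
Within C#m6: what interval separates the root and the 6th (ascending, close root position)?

major sixth

C#min6 is spelled C# E G# A#.
Root = C#; 6th = A#.
Counting 6 letters and 9 half steps from C# gives a major sixth.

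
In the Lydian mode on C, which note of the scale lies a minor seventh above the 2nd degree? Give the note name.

The scale is C D E F# G A B.
The 2nd degree is D; a minor seventh above that is C — scale degree 1.

C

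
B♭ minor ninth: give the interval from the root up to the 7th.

The chord tones of B♭min9 are B♭ D♭ F A♭ C.
That puts B♭ below A♭.
7 letter names make it a seventh; at 10 semitones (a half step narrower than major) the quality is minor.

minor seventh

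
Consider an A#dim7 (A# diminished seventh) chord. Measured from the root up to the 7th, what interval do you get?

The chord tones of A#dim7 (A# diminished seventh) are A# C# E G.
So we need the interval from A# up to G.
From A# to G: 9 semitones over a seventh = diminished.

d7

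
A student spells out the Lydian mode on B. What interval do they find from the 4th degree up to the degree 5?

Spelling the Lydian mode on B: B C# D# E# F# G# A#.
So we need the interval from E# up to F#.
From E# to F#: 1 semitone over a second = minor.

m2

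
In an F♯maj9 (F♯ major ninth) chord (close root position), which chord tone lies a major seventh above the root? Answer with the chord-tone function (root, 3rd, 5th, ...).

F♯maj9 is spelled F♯-A♯-C♯-E♯-G♯.
The root is F♯. A major seventh above F♯ is E♯.
E♯ is the chord's 7th.

7th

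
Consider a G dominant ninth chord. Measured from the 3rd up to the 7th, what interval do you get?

The chord tones of G9 are G B D F A.
3rd = B; 7th = F.
B up to F is 6 semitones, a half step narrower than a perfect fifth, so the interval is diminished.

diminished fifth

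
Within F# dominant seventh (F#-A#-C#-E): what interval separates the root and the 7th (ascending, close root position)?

So we need the interval from F# up to E.
F# up to E is 10 semitones, a half step narrower than a major seventh, so the interval is minor.

minor seventh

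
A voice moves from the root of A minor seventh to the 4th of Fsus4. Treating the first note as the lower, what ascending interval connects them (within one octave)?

A minor seventh has A as its root, and Fsus4 has Bb as its 4th.
2 letter names make it a second; at 1 semitone (a half step narrower than major) the quality is minor.

minor 2nd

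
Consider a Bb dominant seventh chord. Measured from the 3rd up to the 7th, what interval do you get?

Bb7 is spelled Bb–D–F–Ab.
3rd = D; 7th = Ab.
5 letter names make it a fifth; at 6 semitones (a half step narrower than perfect) the quality is diminished.

diminished fifth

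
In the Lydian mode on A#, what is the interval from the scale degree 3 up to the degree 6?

Spelling the Lydian mode on A#: A# B# C## D## E# F## G##.
Scale degree 3 = C##; scale degree 6 = F##.
Counting 4 letters and 5 half steps from C## gives a perfect fourth.

perfect fourth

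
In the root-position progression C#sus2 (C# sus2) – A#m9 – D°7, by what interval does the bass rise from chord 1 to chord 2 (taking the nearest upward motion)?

M6

The roots are C# and A#.
Counting 6 letters and 9 half steps from C# gives a major sixth.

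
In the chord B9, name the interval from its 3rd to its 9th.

B9 (B dominant ninth): B, D♯, F♯, A, C♯.
The 3rd is D♯ and the 9th is C♯.
D♯ up to C♯ is 10 semitones, a half step narrower than a major seventh, so the interval is minor.

m7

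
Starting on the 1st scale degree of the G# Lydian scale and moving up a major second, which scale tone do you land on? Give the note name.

A#

The scale is G# A# B# C## D# E# F##.
The 1st scale degree is G#; a major second above that is A# — scale degree 2.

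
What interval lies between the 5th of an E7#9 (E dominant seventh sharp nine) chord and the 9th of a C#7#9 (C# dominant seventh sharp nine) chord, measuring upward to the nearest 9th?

augmented third

E7#9 (E dominant seventh sharp nine) has B as its 5th, and C#7#9 (C# dominant seventh sharp nine) has D## as its 9th.
3 letter names make it a third; at 5 semitones (a half step wider than major) the quality is augmented.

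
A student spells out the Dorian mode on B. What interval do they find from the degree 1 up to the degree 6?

major 6th

The scale runs B C# D E F# G# A.
So we need the interval from B up to G#.
Counting 6 letters and 9 half steps from B gives a major sixth.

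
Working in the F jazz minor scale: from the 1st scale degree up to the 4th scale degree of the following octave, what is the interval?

Spelling the F jazz minor scale: F G A♭ B♭ C D E.
That puts F below B♭.
Counting 11 letters and 17 half steps from F gives a perfect eleventh.

perfect eleventh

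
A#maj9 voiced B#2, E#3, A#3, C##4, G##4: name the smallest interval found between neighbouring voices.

major 3rd

Adjacent intervals: B#2→E#3 = perfect fourth; E#3→A#3 = perfect fourth; A#3→C##4 = major third; C##4→G##4 = perfect fifth.
The smallest is A#3 to C##4, a major third (4 semitones).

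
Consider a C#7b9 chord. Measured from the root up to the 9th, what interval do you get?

C#7b9 is spelled C#-E#-G#-B-D.
That puts C# below D.
From C# to D: 13 semitones over a ninth = minor.

minor ninth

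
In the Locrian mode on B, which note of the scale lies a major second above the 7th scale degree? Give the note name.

The scale is B C D E F G A.
The 7th scale degree is A; a major second above that is B — scale degree 1.

B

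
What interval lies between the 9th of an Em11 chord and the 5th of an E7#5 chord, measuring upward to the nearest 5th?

Em11 has F♯ as its 9th, and E7#5 has B♯ as its 5th.
F♯ up to B♯ is 6 semitones, a half step wider than a perfect fourth, so the interval is augmented.

augmented fourth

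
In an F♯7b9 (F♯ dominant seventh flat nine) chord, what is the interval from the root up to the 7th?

minor seventh

F♯ dominant seventh flat nine is spelled F♯–A♯–C♯–E–G.
That puts F♯ below E.
7 letter names make it a seventh; at 10 semitones (a half step narrower than major) the quality is minor.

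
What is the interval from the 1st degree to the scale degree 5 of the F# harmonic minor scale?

F# harmonic minor: F# G# A B C# D E#.
So we need the interval from F# up to C#.
Counting 5 letters and 7 half steps from F# gives a perfect fifth.

perfect fifth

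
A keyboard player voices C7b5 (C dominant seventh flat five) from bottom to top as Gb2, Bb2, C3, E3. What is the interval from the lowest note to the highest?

The outer voices are Gb2 and E3.
6 letter names make it a sixth; at 10 semitones (a half step wider than major) the quality is augmented.

augmented sixth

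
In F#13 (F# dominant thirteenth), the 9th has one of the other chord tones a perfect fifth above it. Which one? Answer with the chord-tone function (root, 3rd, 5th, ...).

The chord tones of F#13 are F#–A#–C#–E–G#–D#.
The 9th is G#. A perfect fifth above G# is D#.
D# is the chord's 13th.

13th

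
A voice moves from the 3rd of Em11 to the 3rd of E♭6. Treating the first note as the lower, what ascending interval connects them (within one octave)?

perfect 1st

The 3rd of Em11 is G; the 3rd of E♭6 is G.
Counting 1 letters and 0 half steps from G gives a perfect unison.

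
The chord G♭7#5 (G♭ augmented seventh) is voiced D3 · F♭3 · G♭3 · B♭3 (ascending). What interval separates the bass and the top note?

minor sixth

The outer voices are D3 and B♭3.
D up to B♭ is 8 semitones, a half step narrower than a major sixth, so the interval is minor.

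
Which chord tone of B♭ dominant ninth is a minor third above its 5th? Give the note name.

Spelling the chord: B♭ D F A♭ C.
The 5th is F. A minor third above F is A♭.
A♭ is the chord's 7th.

Ab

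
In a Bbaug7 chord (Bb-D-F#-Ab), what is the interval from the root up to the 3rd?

major third

That puts Bb below D.
Counting 3 letters and 4 half steps from Bb gives a major third.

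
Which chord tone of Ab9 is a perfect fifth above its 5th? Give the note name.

Ab9: Ab, C, Eb, Gb, Bb.
The 5th is Eb. A perfect fifth above Eb is Bb.
Bb is the chord's 9th.

Bb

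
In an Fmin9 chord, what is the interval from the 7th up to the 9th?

Spelling the chord: F A♭ C E♭ G.
So we need the interval from E♭ up to G.
E♭ up to G spans 3 letter names and 4 semitones — a major third.

major third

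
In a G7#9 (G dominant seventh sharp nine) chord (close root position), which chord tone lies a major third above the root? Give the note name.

G dominant seventh sharp nine: G B D F A#.
The root is G. A major third above G is B.
B is the chord's 3rd.

B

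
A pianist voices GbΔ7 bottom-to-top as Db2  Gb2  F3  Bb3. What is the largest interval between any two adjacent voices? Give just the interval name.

major seventh

Adjacent intervals: Db2→Gb2 = perfect fourth; Gb2→F3 = major seventh; F3→Bb3 = perfect fourth.
The largest is Gb2 to F3, a major seventh (11 semitones).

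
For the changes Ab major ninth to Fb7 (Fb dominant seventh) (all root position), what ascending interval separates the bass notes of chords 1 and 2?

The roots are Ab and Fb.
Ab up to Fb is 8 semitones, a half step narrower than a major sixth, so the interval is minor.

minor sixth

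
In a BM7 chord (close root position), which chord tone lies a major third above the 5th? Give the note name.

A#

The chord tones of B major seventh are B–D♯–F♯–A♯.
The 5th is F♯. A major third above F♯ is A♯.
A♯ is the chord's 7th.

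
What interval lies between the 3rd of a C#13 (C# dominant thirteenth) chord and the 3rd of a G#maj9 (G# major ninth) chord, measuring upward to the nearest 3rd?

The 3rd of C#13 (C# dominant thirteenth) is E#; the 3rd of G#maj9 (G# major ninth) is B#.
Counting 5 letters and 7 half steps from E# gives a perfect fifth.

perfect fifth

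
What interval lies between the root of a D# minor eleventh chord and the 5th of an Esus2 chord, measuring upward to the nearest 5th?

minor 6th

The root of D# minor eleventh is D#; the 5th of Esus2 is B.
6 letter names make it a sixth; at 8 semitones (a half step narrower than major) the quality is minor.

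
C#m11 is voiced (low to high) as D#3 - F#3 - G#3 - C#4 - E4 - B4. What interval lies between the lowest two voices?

Those voices are D#3 and F#3.
D# up to F# is 3 semitones, a half step narrower than a major third, so the interval is minor.

minor 3rd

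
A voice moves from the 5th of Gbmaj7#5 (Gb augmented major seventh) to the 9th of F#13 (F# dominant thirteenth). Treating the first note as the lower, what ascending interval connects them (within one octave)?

The 5th of Gbmaj7#5 (Gb augmented major seventh) is D; the 9th of F#13 (F# dominant thirteenth) is G#.
D up to G# is 6 semitones, a half step wider than a perfect fourth, so the interval is augmented.

augmented 4th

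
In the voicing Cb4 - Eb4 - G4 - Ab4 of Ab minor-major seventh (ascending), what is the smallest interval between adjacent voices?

Adjacent intervals: Cb4→Eb4 = major third; Eb4→G4 = major third; G4→Ab4 = minor second.
The smallest is G4 to Ab4, a minor second (1 semitone).

minor second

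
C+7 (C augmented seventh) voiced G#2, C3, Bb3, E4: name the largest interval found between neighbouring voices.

minor 7th

Adjacent intervals: G#2→C3 = diminished fourth; C3→Bb3 = minor seventh; Bb3→E4 = augmented fourth.
The largest is C3 to Bb3, a minor seventh (10 semitones).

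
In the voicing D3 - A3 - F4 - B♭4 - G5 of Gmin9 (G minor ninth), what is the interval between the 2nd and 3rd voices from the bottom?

Those voices are A3 and F4.
A up to F is 8 semitones, a half step narrower than a major sixth, so the interval is minor.

minor sixth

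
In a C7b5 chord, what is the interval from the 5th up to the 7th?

Spelling the chord: C-E-G♭-B♭.
That puts G♭ below B♭.
Counting 3 letters and 4 half steps from G♭ gives a major third.

major third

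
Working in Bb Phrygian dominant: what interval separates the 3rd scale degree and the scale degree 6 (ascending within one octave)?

Spelling Bb Phrygian dominant: Bb Cb D Eb F Gb Ab.
The 3rd scale degree is D and the scale degree 6 is Gb.
4 letter names make it a fourth; at 4 semitones (a half step narrower than perfect) the quality is diminished.

diminished 4th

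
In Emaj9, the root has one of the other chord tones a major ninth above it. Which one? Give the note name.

F#

Emaj9 (E major ninth): E-G#-B-D#-F#.
The root is E. A major ninth above E is F#.
F# is the chord's 9th.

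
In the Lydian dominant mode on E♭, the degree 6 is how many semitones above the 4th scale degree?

The scale is E♭ F G A B♭ C D♭.
A up to C is a minor third — 3 semitones.

3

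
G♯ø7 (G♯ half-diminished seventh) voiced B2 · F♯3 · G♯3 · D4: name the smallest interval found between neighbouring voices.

major second

Adjacent intervals: B2→F♯3 = perfect fifth; F♯3→G♯3 = major second; G♯3→D4 = diminished fifth.
The smallest is F♯3 to G♯3, a major second (2 semitones).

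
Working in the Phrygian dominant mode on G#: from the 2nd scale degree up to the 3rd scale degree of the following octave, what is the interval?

The scale runs G# A B# C# D# E F#.
2nd scale degree = A; 3rd degree (up an octave) = B#.
A up to B# is 15 semitones, a half step wider than a major ninth, so the interval is augmented.

augmented 9th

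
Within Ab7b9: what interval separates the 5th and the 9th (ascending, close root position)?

Spelling the chord: Ab, C, Eb, Gb, Bbb.
That puts Eb below Bbb.
Eb up to Bbb is 6 semitones, a half step narrower than a perfect fifth, so the interval is diminished.

diminished fifth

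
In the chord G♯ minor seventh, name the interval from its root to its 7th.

m7

The chord tones of G♯ minor seventh are G♯-B-D♯-F♯.
That puts G♯ below F♯.
From G♯ to F♯: 10 semitones over a seventh = minor.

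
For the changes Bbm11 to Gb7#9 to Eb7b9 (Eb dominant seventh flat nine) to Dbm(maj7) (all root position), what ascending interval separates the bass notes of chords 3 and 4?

minor seventh

The roots are Eb and Db.
Eb up to Db is 10 semitones, a half step narrower than a major seventh, so the interval is minor.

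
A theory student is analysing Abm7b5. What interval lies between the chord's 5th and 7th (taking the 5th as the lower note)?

major 3rd

Spelling the chord: Ab–Cb–Ebb–Gb.
So we need the interval from Ebb up to Gb.
Counting 3 letters and 4 half steps from Ebb gives a major third.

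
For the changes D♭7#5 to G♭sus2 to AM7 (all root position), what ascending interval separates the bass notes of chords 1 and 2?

perfect fourth

The roots are D♭ and G♭.
Counting 4 letters and 5 half steps from D♭ gives a perfect fourth.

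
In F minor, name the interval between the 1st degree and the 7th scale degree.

minor seventh

The scale runs F G Ab Bb C Db Eb.
1st degree = F; 7th degree = Eb.
From F to Eb: 10 semitones over a seventh = minor.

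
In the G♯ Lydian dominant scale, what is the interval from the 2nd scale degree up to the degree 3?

Spelling the G♯ Lydian dominant scale: G♯ A♯ B♯ C𝄪 D♯ E♯ F♯.
2nd scale degree = A♯; 3rd degree = B♯.
Counting 2 letters and 2 half steps from A♯ gives a major second.

major second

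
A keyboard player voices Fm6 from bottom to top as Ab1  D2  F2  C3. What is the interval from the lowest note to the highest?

major tenth

The outer voices are Ab1 and C3.
From Ab to C is 16 semitones, exactly the major tenth.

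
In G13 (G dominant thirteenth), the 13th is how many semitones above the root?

The chord tones of G13 are G, B, D, F, A, E.
G to E is a major thirteenth: 21 semitones.

21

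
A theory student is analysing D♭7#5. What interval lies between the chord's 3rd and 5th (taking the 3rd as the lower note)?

major third

Spelling the chord: D♭-F-A-C♭.
3rd = F; 5th = A.
Counting 3 letters and 4 half steps from F gives a major third.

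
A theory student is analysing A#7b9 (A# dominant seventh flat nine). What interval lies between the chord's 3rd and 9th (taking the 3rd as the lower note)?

diminished seventh

The chord tones of A#7b9 are A#–C##–E#–G#–B.
The 3rd is C## and the 9th is B.
7 letter names make it a seventh; at 9 semitones (a whole step narrower than major) the quality is diminished.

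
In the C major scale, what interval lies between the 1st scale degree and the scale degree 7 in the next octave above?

Spelling the C major scale: C D E F G A B.
So we need the interval from C up to B.
C up to B spans 14 letter names and 23 semitones — a major fourteenth.

major fourteenth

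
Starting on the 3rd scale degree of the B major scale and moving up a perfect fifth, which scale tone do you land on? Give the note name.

A#

The scale is B C# D# E F# G# A#.
The 3rd scale degree is D#; a perfect fifth above that is A# — scale degree 7.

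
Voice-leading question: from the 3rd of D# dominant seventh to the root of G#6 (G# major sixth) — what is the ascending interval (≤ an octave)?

minor second

The 3rd of D# dominant seventh is F##; the root of G#6 (G# major sixth) is G#.
F## up to G# is 1 semitone, a half step narrower than a major second, so the interval is minor.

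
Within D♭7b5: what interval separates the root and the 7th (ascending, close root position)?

minor seventh

Spelling the chord: D♭ F A𝄫 C♭.
So we need the interval from D♭ up to C♭.
From D♭ to C♭: 10 semitones over a seventh = minor.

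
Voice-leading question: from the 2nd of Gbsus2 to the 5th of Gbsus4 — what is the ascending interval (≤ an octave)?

Gbsus2 has Ab as its 2nd, and Gbsus4 has Db as its 5th.
From Ab to Db is 5 semitones, exactly the perfect fourth.

perfect fourth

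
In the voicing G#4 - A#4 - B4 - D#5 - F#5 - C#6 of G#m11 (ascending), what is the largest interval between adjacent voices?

perfect fifth

Adjacent intervals: G#4→A#4 = major second; A#4→B4 = minor second; B4→D#5 = major third; D#5→F#5 = minor third; F#5→C#6 = perfect fifth.
The largest is F#5 to C#6, a perfect fifth (7 semitones).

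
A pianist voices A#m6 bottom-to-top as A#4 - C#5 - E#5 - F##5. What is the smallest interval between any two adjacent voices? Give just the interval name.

Adjacent intervals: A#4→C#5 = minor third; C#5→E#5 = major third; E#5→F##5 = major second.
The smallest is E#5 to F##5, a major second (2 semitones).

major second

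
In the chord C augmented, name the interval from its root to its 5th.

Spelling the chord: C, E, G♯.
That puts C below G♯.
C up to G♯ is 8 semitones, a half step wider than a perfect fifth, so the interval is augmented.

augmented fifth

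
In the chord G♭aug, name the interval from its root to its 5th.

G♭+ is spelled G♭-B♭-D.
Root = G♭; 5th = D.
5 letter names make it a fifth; at 8 semitones (a half step wider than perfect) the quality is augmented.

augmented fifth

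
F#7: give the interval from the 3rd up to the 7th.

The chord tones of F# dominant seventh are F#–A#–C#–E.
3rd = A#; 7th = E.
5 letter names make it a fifth; at 6 semitones (a half step narrower than perfect) the quality is diminished.

diminished fifth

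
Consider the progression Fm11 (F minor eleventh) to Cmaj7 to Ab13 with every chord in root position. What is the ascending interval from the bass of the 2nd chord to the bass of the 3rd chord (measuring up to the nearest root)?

minor 6th

The roots are C and Ab.
From C to Ab: 8 semitones over a sixth = minor.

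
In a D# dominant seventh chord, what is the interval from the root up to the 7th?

D#7: D#-F##-A#-C#.
So we need the interval from D# up to C#.
From D# to C#: 10 semitones over a seventh = minor.

minor seventh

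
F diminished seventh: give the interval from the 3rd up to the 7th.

The chord tones of Fdim7 (F diminished seventh) are F A♭ C♭ E𝄫.
3rd = A♭; 7th = E𝄫.
A♭ up to E𝄫 is 6 semitones, a half step narrower than a perfect fifth, so the interval is diminished.

diminished fifth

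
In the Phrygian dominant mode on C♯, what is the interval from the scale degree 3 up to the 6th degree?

Spelling the Phrygian dominant mode on C♯: C♯ D E♯ F♯ G♯ A B.
Scale degree 3 = E♯; 6th scale degree = A.
From E♯ to A: 4 semitones over a fourth = diminished.

diminished fourth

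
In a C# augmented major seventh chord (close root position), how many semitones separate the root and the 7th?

The chord tones of C# augmented major seventh are C#, E#, G##, B#.
C# to B# is a major seventh: 11 semitones.

11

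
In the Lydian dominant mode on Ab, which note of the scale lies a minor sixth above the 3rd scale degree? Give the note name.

Ab

The scale is Ab Bb C D Eb F Gb.
The 3rd scale degree is C; a minor sixth above that is Ab — scale degree 1.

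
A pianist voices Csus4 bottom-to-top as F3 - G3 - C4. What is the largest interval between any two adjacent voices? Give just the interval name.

Adjacent intervals: F3→G3 = major second; G3→C4 = perfect fourth.
The largest is G3 to C4, a perfect fourth (5 semitones).

perfect fourth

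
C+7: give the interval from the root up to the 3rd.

The chord tones of C7#5 (C augmented seventh) are C–E–G♯–B♭.
Root = C; 3rd = E.
From C to E is 4 semitones, exactly the major third.

major third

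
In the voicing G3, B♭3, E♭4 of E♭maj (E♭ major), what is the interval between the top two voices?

Those voices are B♭3 and E♭4.
Counting 4 letters and 5 half steps from B♭ gives a perfect fourth.

perfect 4th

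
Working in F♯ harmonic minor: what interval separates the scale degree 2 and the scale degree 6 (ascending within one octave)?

diminished fifth

Spelling F♯ harmonic minor: F♯ G♯ A B C♯ D E♯.
The scale degree 2 is G♯ and the 6th scale degree is D.
G♯ up to D is 6 semitones, a half step narrower than a perfect fifth, so the interval is diminished.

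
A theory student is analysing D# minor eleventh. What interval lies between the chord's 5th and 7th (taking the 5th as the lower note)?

minor 3rd

Spelling the chord: D# F# A# C# E# G#.
The 5th is A# and the 7th is C#.
From A# to C#: 3 semitones over a third = minor.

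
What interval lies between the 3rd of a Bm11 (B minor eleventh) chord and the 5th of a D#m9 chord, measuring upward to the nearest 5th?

augmented 5th

Bm11 (B minor eleventh) has D as its 3rd, and D#m9 has A# as its 5th.
D up to A# is 8 semitones, a half step wider than a perfect fifth, so the interval is augmented.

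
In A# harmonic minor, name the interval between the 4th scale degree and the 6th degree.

A# harmonic minor: A# B# C# D# E# F# G##.
That puts D# below F#.
D# up to F# is 3 semitones, a half step narrower than a major third, so the interval is minor.

minor third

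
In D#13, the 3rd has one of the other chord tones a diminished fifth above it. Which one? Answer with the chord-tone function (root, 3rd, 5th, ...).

7th

D# dominant thirteenth: D#–F##–A#–C#–E#–B#.
The 3rd is F##. A diminished fifth above F## is C#.
C# is the chord's 7th.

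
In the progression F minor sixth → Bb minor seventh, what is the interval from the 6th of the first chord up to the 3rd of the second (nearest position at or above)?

d8

F minor sixth has D as its 6th, and Bb minor seventh has Db as its 3rd.
8 letter names make it an octave; at 11 semitones (a half step narrower than perfect) the quality is diminished.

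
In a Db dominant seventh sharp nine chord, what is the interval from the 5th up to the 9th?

augmented 5th

The chord tones of Db7#9 are Db F Ab Cb E.
The 5th is Ab and the 9th is E.
From Ab to E: 8 semitones over a fifth = augmented.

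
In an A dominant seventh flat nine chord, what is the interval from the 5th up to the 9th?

diminished fifth

Spelling the chord: A C♯ E G B♭.
So we need the interval from E up to B♭.
From E to B♭: 6 semitones over a fifth = diminished.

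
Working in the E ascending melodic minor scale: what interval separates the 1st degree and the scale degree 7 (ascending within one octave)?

Spelling the E ascending melodic minor scale: E F♯ G A B C♯ D♯.
So we need the interval from E up to D♯.
E up to D♯ spans 7 letter names and 11 semitones — a major seventh.

major seventh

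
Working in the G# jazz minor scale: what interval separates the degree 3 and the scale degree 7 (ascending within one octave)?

augmented 5th

The scale runs G# A# B C# D# E# F##.
Degree 3 = B; 7th degree = F##.
5 letter names make it a fifth; at 8 semitones (a half step wider than perfect) the quality is augmented.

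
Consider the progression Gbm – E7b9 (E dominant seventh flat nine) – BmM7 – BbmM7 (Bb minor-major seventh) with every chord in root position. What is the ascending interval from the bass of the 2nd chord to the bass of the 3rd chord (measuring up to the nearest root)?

perfect fifth

The roots are E and B.
Counting 5 letters and 7 half steps from E gives a perfect fifth.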